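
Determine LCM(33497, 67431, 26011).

162747887757

33497 = 19 · 41 · 43; 67431 = 3 · 7 · 13² · 19; 26011 = 19 · 37²
lcm takes max exponent of each prime: 3 · 7 · 13² · 19 · 37² · 41 · 43 = 162747887757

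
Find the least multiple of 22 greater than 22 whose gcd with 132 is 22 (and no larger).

110

Multiples of 22 above 22: 22·2, 22·3, … . Need the cofactor coprime to 132/22 = 6.
Checking s = 2, 3, … the first with gcd(s, 6) = 1 is s = 5, giving 110.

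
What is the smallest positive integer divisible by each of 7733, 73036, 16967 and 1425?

7733 = 11 · 19 · 37; 73036 = 2² · 19 · 31²; 16967 = 19² · 47; 1425 = 3 · 5² · 19
lcm takes max exponent of each prime: 2² · 3 · 5² · 11 · 19² · 31² · 37 · 47 = 1990875542700

1990875542700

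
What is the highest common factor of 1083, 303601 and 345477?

1083 = 3 · 19²; 303601 = 19² · 29²; 345477 = 3 · 11 · 19² · 29
gcd takes min exponent of each prime: 19² = 361

361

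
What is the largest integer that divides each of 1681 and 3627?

Euclid: 3627 = 2·1681 + 265; 1681 = 6·265 + 91; 265 = 2·91 + 83; 91 = 1·83 + 8; 83 = 10·8 + 3; 8 = 2·3 + 2; 3 = 1·2 + 1; 2 = 2·1 + 0. Last nonzero remainder: 1.

1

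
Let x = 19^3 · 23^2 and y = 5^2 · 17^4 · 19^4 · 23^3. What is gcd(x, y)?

3628411

min exponent per shared prime: 19^3 · 23^2 = 3628411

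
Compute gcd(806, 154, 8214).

2

gcd(806, 154): 806 = 5·154 + 36; 154 = 4·36 + 10; 36 = 3·10 + 6; 10 = 1·6 + 4; 6 = 1·4 + 2; 4 = 2·2 + 0 → 2
gcd(2, 8214): 8214 = 4107·2 + 0 → 2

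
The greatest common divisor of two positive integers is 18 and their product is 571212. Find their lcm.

For any two positive integers, gcd × lcm equals their product. Hence lcm = 571212 / 18 = 31734.

31734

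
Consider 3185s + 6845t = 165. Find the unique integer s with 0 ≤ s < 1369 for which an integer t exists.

129

Reduce mod 6845: 3185s ≡ 165 (mod 6845). With g = gcd(3185, 6845) = 5 dividing 165, divide through: 637s ≡ 33 (mod 1369).
Since gcd(637, 1369) = 1, s ≡ 33·(637)⁻¹ ≡ 129 (mod 1369). Smallest non-negative: 129.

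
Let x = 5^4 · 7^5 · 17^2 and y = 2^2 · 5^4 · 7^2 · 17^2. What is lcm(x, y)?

12143057500

max exponent per prime: 2^2 · 5^4 · 7^5 · 17^2 = 12143057500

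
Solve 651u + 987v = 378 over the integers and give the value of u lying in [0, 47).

Reduce mod 987: 651u ≡ 378 (mod 987). With g = gcd(651, 987) = 21 dividing 378, divide through: 31u ≡ 18 (mod 47).
Since gcd(31, 47) = 1, u ≡ 18·(31)⁻¹ ≡ 40 (mod 47). Smallest non-negative: 40.

40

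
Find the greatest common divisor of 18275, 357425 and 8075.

425

gcd(18275, 357425): 357425 = 19·18275 + 10200; 18275 = 1·10200 + 8075; 10200 = 1·8075 + 2125; 8075 = 3·2125 + 1700; 2125 = 1·1700 + 425; 1700 = 4·425 + 0 → 425
gcd(425, 8075): 8075 = 19·425 + 0 → 425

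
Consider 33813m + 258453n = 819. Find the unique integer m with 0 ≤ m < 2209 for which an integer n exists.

Reduce mod 258453: 33813m ≡ 819 (mod 258453). With g = gcd(33813, 258453) = 117 dividing 819, divide through: 289m ≡ 7 (mod 2209).
Since gcd(289, 2209) = 1, m ≡ 7·(289)⁻¹ ≡ 1223 (mod 2209). Smallest non-negative: 1223.

1223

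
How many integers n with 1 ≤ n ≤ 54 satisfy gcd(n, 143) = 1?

Prime factors of 143: 11, 13. Count integers ≤ 54 divisible by none of them.
By inclusion–exclusion: 54 − ⌊54/11⌋ − ⌊54/13⌋ + ⌊54/143⌋ = 46.

46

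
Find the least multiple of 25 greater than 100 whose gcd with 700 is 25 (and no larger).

125

Multiples of 25 above 100: 25·5, 25·6, … . Need the cofactor coprime to 700/25 = 28.
Checking s = 5, 6, … the first with gcd(s, 28) = 1 is s = 5, giving 125.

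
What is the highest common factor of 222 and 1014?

6

Euclid: 1014 = 4·222 + 126; 222 = 1·126 + 96; 126 = 1·96 + 30; 96 = 3·30 + 6; 30 = 5·6 + 0. Last nonzero remainder: 6.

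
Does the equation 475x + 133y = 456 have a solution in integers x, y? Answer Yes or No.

gcd(475, 133): 475 = 3·133 + 76; 133 = 1·76 + 57; 76 = 1·57 + 19; 57 = 3·19 + 0 → 19
19 divides 456, so a solution exists.

Yes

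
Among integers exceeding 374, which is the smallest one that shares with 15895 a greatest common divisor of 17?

391

Multiples of 17 above 374: 17·23, 17·24, … . Need the cofactor coprime to 15895/17 = 935.
Checking s = 23, 24, … the first with gcd(s, 935) = 1 is s = 23, giving 391.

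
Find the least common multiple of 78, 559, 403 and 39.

78 = 2 · 3 · 13; 559 = 13 · 43; 403 = 13 · 31; 39 = 3 · 13
lcm takes max exponent of each prime: 2 · 3 · 13 · 31 · 43 = 103974

103974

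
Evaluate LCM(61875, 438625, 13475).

61875 = 3² · 5⁴ · 11; 438625 = 5³ · 11² · 29; 13475 = 5² · 7² · 11
lcm takes max exponent of each prime: 3² · 5⁴ · 7² · 11² · 29 = 967168125

967168125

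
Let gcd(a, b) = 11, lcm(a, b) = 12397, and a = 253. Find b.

539

a·b = gcd·lcm = 11·12397 = 136367, so b = 136367/253 = 539.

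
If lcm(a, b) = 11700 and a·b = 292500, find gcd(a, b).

25

gcd·lcm = product, so gcd = 292500/11700 = 25.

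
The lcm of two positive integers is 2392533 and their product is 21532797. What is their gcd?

From gcd × lcm = ab: gcd = 21532797 / 2392533 = 9.

9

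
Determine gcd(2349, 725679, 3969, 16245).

2349 = 3⁴ · 29; 725679 = 3⁴ · 17² · 31; 3969 = 3⁴ · 7²; 16245 = 3² · 5 · 19²
gcd takes min exponent of each prime: 3² = 9

9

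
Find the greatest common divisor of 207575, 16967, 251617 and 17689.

207575 = 5² · 19² · 23; 16967 = 19² · 47; 251617 = 17 · 19² · 41; 17689 = 7² · 19²
gcd takes min exponent of each prime: 19² = 361

361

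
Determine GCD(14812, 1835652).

28

14812 = 2² · 7 · 23²
1835652 = 2² · 3 · 7 · 13 · 41²
Common: 2² · 7 = 28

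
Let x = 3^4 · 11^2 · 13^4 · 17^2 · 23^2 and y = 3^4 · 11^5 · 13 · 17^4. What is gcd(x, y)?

min exponent per shared prime: 3^4 · 11^2 · 13 · 17^2 = 36822357

36822357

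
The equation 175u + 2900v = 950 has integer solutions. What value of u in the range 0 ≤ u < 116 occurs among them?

gcd(175, 2900) = 25 (Euclid: 2900 = 16·175 + 100; 175 = 1·100 + 75; 100 = 1·75 + 25; 75 = 3·25 + 0), and 25 | 950.
Extended Euclid: 175·(-33) + 2900·(2) = 25. Scale by 38: u₀ = -1254.
General solution u = u₀ + 116t; reducing mod 116 gives u = 22 (and v = -1).

22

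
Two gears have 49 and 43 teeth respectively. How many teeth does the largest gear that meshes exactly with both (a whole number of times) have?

1

Euclid: 49 = 1·43 + 6; 43 = 7·6 + 1; 6 = 6·1 + 0. Last nonzero remainder: 1.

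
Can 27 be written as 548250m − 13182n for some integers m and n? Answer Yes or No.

No

By Bézout, 548250m − 13182n = 27 has integer solutions iff gcd(548250, 13182) | 27.
Euclid: 548250 = 41·13182 + 7788; 13182 = 1·7788 + 5394; 7788 = 1·5394 + 2394; 5394 = 2·2394 + 606; 2394 = 3·606 + 576; 606 = 1·576 + 30; 576 = 19·30 + 6; 30 = 5·6 + 0. gcd = 6; 27 mod 6 = 3. No.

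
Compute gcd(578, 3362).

2

Euclid: 3362 = 5·578 + 472; 578 = 1·472 + 106; 472 = 4·106 + 48; 106 = 2·48 + 10; 48 = 4·10 + 8; 10 = 1·8 + 2; 8 = 4·2 + 0. Last nonzero remainder: 2.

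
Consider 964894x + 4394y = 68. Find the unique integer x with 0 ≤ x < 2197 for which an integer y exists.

gcd(964894, 4394) = 2 (Euclid: 964894 = 219·4394 + 2608; 4394 = 1·2608 + 1786; 2608 = 1·1786 + 822; 1786 = 2·822 + 142; 822 = 5·142 + 112; 142 = 1·112 + 30; 112 = 3·30 + 22; 30 = 1·22 + 8; 22 = 2·8 + 6; 8 = 1·6 + 2; 6 = 3·2 + 0), and 2 | 68.
Extended Euclid: 964894·(-588) + 4394·(129121) = 2. Scale by 34: x₀ = -19992.
General solution x = x₀ + 2197t; reducing mod 2197 gives x = 1978 (and y = -434356).

1978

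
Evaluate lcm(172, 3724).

160132

172 = 2² · 43; 3724 = 2² · 7² · 19
max exponents: 2² · 7² · 19 · 43 = 160132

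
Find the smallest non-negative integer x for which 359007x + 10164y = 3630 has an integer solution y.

Euclid: 359007 = 35·10164 + 3267; 10164 = 3·3267 + 363; 3267 = 9·363 + 0 → gcd = 363; 3630 = 363·10.
Back-substitution yields 359007·(-3) + 10164·(106) = 363, so one solution is x = -3·10 = -30, y = 106·10 = 1060.
Solutions in x differ by 10164/363 = 28; the one in [0, 28) is -30 mod 28 = 26.

26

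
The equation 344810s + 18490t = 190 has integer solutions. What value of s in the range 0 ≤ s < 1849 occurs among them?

gcd(344810, 18490) = 10 (Euclid: 344810 = 18·18490 + 11990; 18490 = 1·11990 + 6500; 11990 = 1·6500 + 5490; 6500 = 1·5490 + 1010; 5490 = 5·1010 + 440; 1010 = 2·440 + 130; 440 = 3·130 + 50; 130 = 2·50 + 30; 50 = 1·30 + 20; 30 = 1·20 + 10; 20 = 2·10 + 0), and 10 | 190.
Extended Euclid: 344810·(-714) + 18490·(13315) = 10. Scale by 19: s₀ = -13566.
General solution s = s₀ + 1849k; reducing mod 1849 gives s = 1226 (and t = -22863).

1226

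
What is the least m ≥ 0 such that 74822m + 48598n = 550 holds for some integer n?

947

gcd(74822, 48598) = 22 (Euclid: 74822 = 1·48598 + 26224; 48598 = 1·26224 + 22374; 26224 = 1·22374 + 3850; 22374 = 5·3850 + 3124; 3850 = 1·3124 + 726; 3124 = 4·726 + 220; 726 = 3·220 + 66; 220 = 3·66 + 22; 66 = 3·22 + 0), and 22 | 550.
Extended Euclid: 74822·(-669) + 48598·(1030) = 22. Scale by 25: m₀ = -16725.
General solution m = m₀ + 2209t; reducing mod 2209 gives m = 947 (and n = -1458).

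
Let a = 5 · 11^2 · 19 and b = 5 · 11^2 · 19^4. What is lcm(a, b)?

max exponent per prime: 5 · 11^2 · 19^4 = 78844205

78844205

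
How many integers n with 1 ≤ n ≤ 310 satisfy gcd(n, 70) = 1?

106

70 = 2·5·7. Inclusion–exclusion on these primes:
310 − ⌊310/2⌋ − ⌊310/5⌋ − ⌊310/7⌋ + ⌊310/10⌋ + ⌊310/14⌋ + ⌊310/35⌋ − ⌊310/70⌋ = 106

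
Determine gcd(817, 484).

Euclid: 817 = 1·484 + 333; 484 = 1·333 + 151; 333 = 2·151 + 31; 151 = 4·31 + 27; 31 = 1·27 + 4; 27 = 6·4 + 3; 4 = 1·3 + 1; 3 = 3·1 + 0. Last nonzero remainder: 1.

1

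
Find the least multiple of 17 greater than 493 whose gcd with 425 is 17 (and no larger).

gcd(x, 425) = 17 forces 17 | x; write x = 17s. Then gcd(17s, 17·25) = 17·gcd(s, 25), so need gcd(s, 25) = 1.
17s > 493 gives s ≥ 30. The least s ≥ 30 coprime to 25 is 31, so x = 17·31 = 527.

527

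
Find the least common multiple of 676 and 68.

676 = 2² · 13²; 68 = 2² · 17
max exponents: 2² · 13² · 17 = 11492

11492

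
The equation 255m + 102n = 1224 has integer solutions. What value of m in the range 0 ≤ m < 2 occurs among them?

Euclid: 255 = 2·102 + 51; 102 = 2·51 + 0 → gcd = 51; 1224 = 51·24.
Back-substitution yields 255·(1) + 102·(-2) = 51, so one solution is m = 1·24 = 24, n = -2·24 = -48.
Solutions in m differ by 102/51 = 2; the one in [0, 2) is 24 mod 2 = 0.

0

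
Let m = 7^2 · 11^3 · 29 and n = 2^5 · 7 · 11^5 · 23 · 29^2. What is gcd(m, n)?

min exponent per shared prime: 7 · 11^3 · 29 = 270193

270193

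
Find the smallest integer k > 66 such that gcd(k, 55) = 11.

77

gcd(k, 55) = 11 forces 11 | k; write k = 11s. Then gcd(11s, 11·5) = 11·gcd(s, 5), so need gcd(s, 5) = 1.
11s > 66 gives s ≥ 7. The least s ≥ 7 coprime to 5 is 7, so k = 11·7 = 77.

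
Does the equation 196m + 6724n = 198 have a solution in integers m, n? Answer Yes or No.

No

By Bézout, 196m + 6724n = 198 has integer solutions iff gcd(196, 6724) | 198.
Euclid: 6724 = 34·196 + 60; 196 = 3·60 + 16; 60 = 3·16 + 12; 16 = 1·12 + 4; 12 = 3·4 + 0. gcd = 4; 198 mod 4 = 2. No.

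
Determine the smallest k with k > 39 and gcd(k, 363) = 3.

42

Multiples of 3 above 39: 3·14, 3·15, … . Need the cofactor coprime to 363/3 = 121.
Checking s = 14, 15, … the first with gcd(s, 121) = 1 is s = 14, giving 42.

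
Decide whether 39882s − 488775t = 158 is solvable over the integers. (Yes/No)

No

gcd(39882, 488775): 488775 = 12·39882 + 10191; 39882 = 3·10191 + 9309; 10191 = 1·9309 + 882; 9309 = 10·882 + 489; 882 = 1·489 + 393; 489 = 1·393 + 96; 393 = 4·96 + 9; 96 = 10·9 + 6; 9 = 1·6 + 3; 6 = 2·3 + 0 → 3
3 does not divide 158, so a solution does not exist.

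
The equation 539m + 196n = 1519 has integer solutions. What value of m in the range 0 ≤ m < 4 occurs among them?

gcd(539, 196) = 49 (Euclid: 539 = 2·196 + 147; 196 = 1·147 + 49; 147 = 3·49 + 0), and 49 | 1519.
Extended Euclid: 539·(-1) + 196·(3) = 49. Scale by 31: m₀ = -31.
General solution m = m₀ + 4t; reducing mod 4 gives m = 1 (and n = 5).

1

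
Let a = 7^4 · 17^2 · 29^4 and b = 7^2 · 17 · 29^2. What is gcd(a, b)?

min exponent per shared prime: 7^2 · 17 · 29^2 = 700553

700553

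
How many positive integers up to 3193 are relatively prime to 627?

Prime factors of 627: 3, 11, 19. Count integers ≤ 3193 divisible by none of them.
By inclusion–exclusion: 3193 − ⌊3193/3⌋ − ⌊3193/11⌋ − ⌊3193/19⌋ + ⌊3193/33⌋ + ⌊3193/57⌋ + ⌊3193/209⌋ − ⌊3193/627⌋ = 1833.

1833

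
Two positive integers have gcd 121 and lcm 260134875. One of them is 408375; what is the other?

u·v = gcd·lcm = 121·260134875 = 31476319875, so v = 31476319875/408375 = 77077.

77077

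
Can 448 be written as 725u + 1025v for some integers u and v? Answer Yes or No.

No

By Bézout, 725u + 1025v = 448 has integer solutions iff gcd(725, 1025) | 448.
Euclid: 1025 = 1·725 + 300; 725 = 2·300 + 125; 300 = 2·125 + 50; 125 = 2·50 + 25; 50 = 2·25 + 0. gcd = 25; 448 mod 25 = 23. No.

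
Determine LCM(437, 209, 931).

lcm(437, 209) = 437·209/gcd = 91333/19 = 4807
lcm(4807, 931) = 4807·931/gcd = 4475317/19 = 235543

235543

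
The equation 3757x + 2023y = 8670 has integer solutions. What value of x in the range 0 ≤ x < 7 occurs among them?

gcd(3757, 2023) = 289 (Euclid: 3757 = 1·2023 + 1734; 2023 = 1·1734 + 289; 1734 = 6·289 + 0), and 289 | 8670.
Extended Euclid: 3757·(-1) + 2023·(2) = 289. Scale by 30: x₀ = -30.
General solution x = x₀ + 7t; reducing mod 7 gives x = 5 (and y = -5).

5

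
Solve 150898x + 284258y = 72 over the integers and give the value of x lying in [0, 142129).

Reduce mod 284258: 150898x ≡ 72 (mod 284258). With g = gcd(150898, 284258) = 2 dividing 72, divide through: 75449x ≡ 36 (mod 142129).
Since gcd(75449, 142129) = 1, x ≡ 36·(75449)⁻¹ ≡ 57474 (mod 142129). Smallest non-negative: 57474.

57474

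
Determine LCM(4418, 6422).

14186198

4418 = 2 · 47²; 6422 = 2 · 13² · 19
max exponents: 2 · 13² · 19 · 47² = 14186198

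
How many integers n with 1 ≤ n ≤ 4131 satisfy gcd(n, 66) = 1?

66 = 2·3·11. Inclusion–exclusion on these primes:
4131 − ⌊4131/2⌋ − ⌊4131/3⌋ − ⌊4131/11⌋ + ⌊4131/6⌋ + ⌊4131/22⌋ + ⌊4131/33⌋ − ⌊4131/66⌋ = 1252

1252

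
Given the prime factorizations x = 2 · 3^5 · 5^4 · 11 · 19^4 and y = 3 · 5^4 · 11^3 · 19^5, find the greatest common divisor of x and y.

2687870625

min exponent per shared prime: 3 · 5^4 · 11 · 19^4 = 2687870625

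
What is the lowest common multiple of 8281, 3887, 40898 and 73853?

875748874

8281 = 7² · 13²; 3887 = 13² · 23; 40898 = 2 · 11² · 13²; 73853 = 13² · 19 · 23
lcm takes max exponent of each prime: 2 · 7² · 11² · 13² · 19 · 23 = 875748874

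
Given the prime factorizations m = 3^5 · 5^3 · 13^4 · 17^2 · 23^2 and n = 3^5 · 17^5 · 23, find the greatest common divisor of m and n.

min exponent per shared prime: 3^5 · 17^2 · 23 = 1615221

1615221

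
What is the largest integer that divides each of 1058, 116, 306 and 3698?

1058 = 2 · 23²; 116 = 2² · 29; 306 = 2 · 3² · 17; 3698 = 2 · 43²
gcd takes min exponent of each prime: 2 = 2

2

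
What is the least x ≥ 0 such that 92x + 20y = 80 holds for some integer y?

gcd(92, 20) = 4 (Euclid: 92 = 4·20 + 12; 20 = 1·12 + 8; 12 = 1·8 + 4; 8 = 2·4 + 0), and 4 | 80.
Extended Euclid: 92·(2) + 20·(-9) = 4. Scale by 20: x₀ = 40.
General solution x = x₀ + 5t; reducing mod 5 gives x = 0 (and y = 4).

0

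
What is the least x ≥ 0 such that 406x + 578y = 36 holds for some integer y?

Euclid: 578 = 1·406 + 172; 406 = 2·172 + 62; 172 = 2·62 + 48; 62 = 1·48 + 14; 48 = 3·14 + 6; 14 = 2·6 + 2; 6 = 3·2 + 0 → gcd = 2; 36 = 2·18.
Back-substitution yields 406·(84) + 578·(-59) = 2, so one solution is x = 84·18 = 1512, y = -59·18 = -1062.
Solutions in x differ by 578/2 = 289; the one in [0, 289) is 1512 mod 289 = 67.

67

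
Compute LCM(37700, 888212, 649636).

37700 = 2² · 5² · 13 · 29; 888212 = 2² · 13 · 19 · 29 · 31; 649636 = 2² · 13² · 31²
lcm takes max exponent of each prime: 2² · 5² · 13² · 19 · 29 · 31² = 8948735900

8948735900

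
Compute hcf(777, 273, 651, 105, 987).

21

gcd(777, 273): 777 = 2·273 + 231; 273 = 1·231 + 42; 231 = 5·42 + 21; 42 = 2·21 + 0 → 21
gcd(21, 651): 651 = 31·21 + 0 → 21
gcd(21, 105): 105 = 5·21 + 0 → 21
gcd(21, 987): 987 = 47·21 + 0 → 21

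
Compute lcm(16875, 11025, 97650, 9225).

2101916250

16875 = 3³ · 5⁴; 11025 = 3² · 5² · 7²; 97650 = 2 · 3² · 5² · 7 · 31; 9225 = 3² · 5² · 41
lcm takes max exponent of each prime: 2 · 3³ · 5⁴ · 7² · 31 · 41 = 2101916250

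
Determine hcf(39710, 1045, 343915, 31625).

55

gcd(39710, 1045): 39710 = 38·1045 + 0 → 1045
gcd(1045, 343915): 343915 = 329·1045 + 110; 1045 = 9·110 + 55; 110 = 2·55 + 0 → 55
gcd(55, 31625): 31625 = 575·55 + 0 → 55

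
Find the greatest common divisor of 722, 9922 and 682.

2

gcd(722, 9922): 9922 = 13·722 + 536; 722 = 1·536 + 186; 536 = 2·186 + 164; 186 = 1·164 + 22; 164 = 7·22 + 10; 22 = 2·10 + 2; 10 = 5·2 + 0 → 2
gcd(2, 682): 682 = 341·2 + 0 → 2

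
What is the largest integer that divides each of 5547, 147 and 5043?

gcd(5547, 147): 5547 = 37·147 + 108; 147 = 1·108 + 39; 108 = 2·39 + 30; 39 = 1·30 + 9; 30 = 3·9 + 3; 9 = 3·3 + 0 → 3
gcd(3, 5043): 5043 = 1681·3 + 0 → 3

3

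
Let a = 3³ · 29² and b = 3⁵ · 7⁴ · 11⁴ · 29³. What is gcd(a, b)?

22707

min exponent per shared prime: 3³ · 29² = 22707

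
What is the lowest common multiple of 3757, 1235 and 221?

3757 = 13 · 17²; 1235 = 5 · 13 · 19; 221 = 13 · 17
lcm takes max exponent of each prime: 5 · 13 · 17² · 19 = 356915

356915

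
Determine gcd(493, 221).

17

Euclid: 493 = 2·221 + 51; 221 = 4·51 + 17; 51 = 3·17 + 0. Last nonzero remainder: 17.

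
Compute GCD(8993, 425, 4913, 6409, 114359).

17

8993 = 17 · 23²; 425 = 5² · 17; 4913 = 17³; 6409 = 13 · 17 · 29; 114359 = 7 · 17 · 31²
gcd takes min exponent of each prime: 17 = 17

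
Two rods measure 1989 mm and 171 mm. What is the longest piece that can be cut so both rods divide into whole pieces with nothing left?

Euclid: 1989 = 11·171 + 108; 171 = 1·108 + 63; 108 = 1·63 + 45; 63 = 1·45 + 18; 45 = 2·18 + 9; 18 = 2·9 + 0. Last nonzero remainder: 9.

9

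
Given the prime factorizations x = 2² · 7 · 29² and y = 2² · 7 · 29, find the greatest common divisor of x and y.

min exponent per shared prime: 2² · 7 · 29 = 812

812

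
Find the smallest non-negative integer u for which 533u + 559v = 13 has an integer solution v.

21

Reduce mod 559: 533u ≡ 13 (mod 559). With g = gcd(533, 559) = 13 dividing 13, divide through: 41u ≡ 1 (mod 43).
Since gcd(41, 43) = 1, u ≡ 1·(41)⁻¹ ≡ 21 (mod 43). Smallest non-negative: 21.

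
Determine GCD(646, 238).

Euclid: 646 = 2·238 + 170; 238 = 1·170 + 68; 170 = 2·68 + 34; 68 = 2·34 + 0. Last nonzero remainder: 34.

34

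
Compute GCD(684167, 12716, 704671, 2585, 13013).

11

gcd(684167, 12716): 684167 = 53·12716 + 10219; 12716 = 1·10219 + 2497; 10219 = 4·2497 + 231; 2497 = 10·231 + 187; 231 = 1·187 + 44; 187 = 4·44 + 11; 44 = 4·11 + 0 → 11
gcd(11, 704671): 704671 = 64061·11 + 0 → 11
gcd(11, 2585): 2585 = 235·11 + 0 → 11
gcd(11, 13013): 13013 = 1183·11 + 0 → 11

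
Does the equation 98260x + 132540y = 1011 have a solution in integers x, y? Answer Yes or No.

No

gcd(98260, 132540): 132540 = 1·98260 + 34280; 98260 = 2·34280 + 29700; 34280 = 1·29700 + 4580; 29700 = 6·4580 + 2220; 4580 = 2·2220 + 140; 2220 = 15·140 + 120; 140 = 1·120 + 20; 120 = 6·20 + 0 → 20
20 does not divide 1011, so a solution does not exist.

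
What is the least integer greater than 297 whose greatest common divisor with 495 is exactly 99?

gcd(a, 495) = 99 forces 99 | a; write a = 99s. Then gcd(99s, 99·5) = 99·gcd(s, 5), so need gcd(s, 5) = 1.
99s > 297 gives s ≥ 4. The least s ≥ 4 coprime to 5 is 4, so a = 99·4 = 396.

396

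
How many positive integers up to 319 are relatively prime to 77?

249

77 = 7·11. Inclusion–exclusion on these primes:
319 − ⌊319/7⌋ − ⌊319/11⌋ + ⌊319/77⌋ = 249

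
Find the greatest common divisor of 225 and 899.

Euclid: 899 = 3·225 + 224; 225 = 1·224 + 1; 224 = 224·1 + 0. Last nonzero remainder: 1.

1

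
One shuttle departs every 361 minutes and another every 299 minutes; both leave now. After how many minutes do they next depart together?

361 = 19²; 299 = 13 · 23
max exponents: 13 · 19² · 23 = 107939

107939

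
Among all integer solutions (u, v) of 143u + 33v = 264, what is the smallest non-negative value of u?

Euclid: 143 = 4·33 + 11; 33 = 3·11 + 0 → gcd = 11; 264 = 11·24.
Back-substitution yields 143·(1) + 33·(-4) = 11, so one solution is u = 1·24 = 24, v = -4·24 = -96.
Solutions in u differ by 33/11 = 3; the one in [0, 3) is 24 mod 3 = 0.

0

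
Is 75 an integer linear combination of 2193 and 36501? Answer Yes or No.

gcd(2193, 36501): 36501 = 16·2193 + 1413; 2193 = 1·1413 + 780; 1413 = 1·780 + 633; 780 = 1·633 + 147; 633 = 4·147 + 45; 147 = 3·45 + 12; 45 = 3·12 + 9; 12 = 1·9 + 3; 9 = 3·3 + 0 → 3
3 divides 75, so a solution exists.

Yes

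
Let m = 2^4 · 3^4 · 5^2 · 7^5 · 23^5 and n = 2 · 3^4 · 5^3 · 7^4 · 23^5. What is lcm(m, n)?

17524449921762000

max exponent per prime: 2^4 · 3^4 · 5^3 · 7^5 · 23^5 = 17524449921762000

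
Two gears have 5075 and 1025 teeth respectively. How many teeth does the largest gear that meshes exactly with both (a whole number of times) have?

5075 = 5² · 7 · 29
1025 = 5² · 41
Common: 5² = 25

25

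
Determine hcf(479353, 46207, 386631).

7

479353 = 7 · 31 · 47²; 46207 = 7² · 23 · 41; 386631 = 3² · 7 · 17 · 19²
gcd takes min exponent of each prime: 7 = 7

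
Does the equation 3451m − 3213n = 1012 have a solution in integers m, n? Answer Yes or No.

No

gcd(3451, 3213): 3451 = 1·3213 + 238; 3213 = 13·238 + 119; 238 = 2·119 + 0 → 119
119 does not divide 1012, so a solution does not exist.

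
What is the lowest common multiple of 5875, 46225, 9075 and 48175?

161672168625

5875 = 5³ · 47; 46225 = 5² · 43²; 9075 = 3 · 5² · 11²; 48175 = 5² · 41 · 47
lcm takes max exponent of each prime: 3 · 5³ · 11² · 41 · 43² · 47 = 161672168625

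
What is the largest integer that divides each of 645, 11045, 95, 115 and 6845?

5

gcd(645, 11045): 11045 = 17·645 + 80; 645 = 8·80 + 5; 80 = 16·5 + 0 → 5
gcd(5, 95): 95 = 19·5 + 0 → 5
gcd(5, 115): 115 = 23·5 + 0 → 5
gcd(5, 6845): 6845 = 1369·5 + 0 → 5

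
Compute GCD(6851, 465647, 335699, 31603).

221

6851 = 13 · 17 · 31; 465647 = 7² · 13 · 17 · 43; 335699 = 7² · 13 · 17 · 31; 31603 = 11 · 13² · 17
gcd takes min exponent of each prime: 13 · 17 = 221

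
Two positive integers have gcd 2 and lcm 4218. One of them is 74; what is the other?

m·n = gcd·lcm = 2·4218 = 8436, so n = 8436/74 = 114.

114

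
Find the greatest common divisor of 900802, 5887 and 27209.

7

900802 = 2 · 7 · 37² · 47; 5887 = 7 · 29²; 27209 = 7 · 13² · 23
gcd takes min exponent of each prime: 7 = 7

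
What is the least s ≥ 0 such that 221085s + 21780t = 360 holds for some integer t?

Reduce mod 21780: 221085s ≡ 360 (mod 21780). With g = gcd(221085, 21780) = 45 dividing 360, divide through: 4913s ≡ 8 (mod 484).
Since gcd(4913, 484) = 1, s ≡ 8·(4913)⁻¹ ≡ 20 (mod 484). Smallest non-negative: 20.

20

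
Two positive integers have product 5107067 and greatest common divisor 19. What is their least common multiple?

gcd·lcm = product, so lcm = 5107067/19 = 268793.

268793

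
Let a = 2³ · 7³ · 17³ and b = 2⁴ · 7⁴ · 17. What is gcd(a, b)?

46648

min exponent per shared prime: 2³ · 7³ · 17 = 46648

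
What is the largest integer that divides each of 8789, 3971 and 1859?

11

8789 = 11 · 17 · 47; 3971 = 11 · 19²; 1859 = 11 · 13²
gcd takes min exponent of each prime: 11 = 11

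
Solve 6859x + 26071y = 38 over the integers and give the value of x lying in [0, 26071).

21449

gcd(6859, 26071) = 1 (Euclid: 26071 = 3·6859 + 5494; 6859 = 1·5494 + 1365; 5494 = 4·1365 + 34; 1365 = 40·34 + 5; 34 = 6·5 + 4; 5 = 1·4 + 1; 4 = 4·1 + 0), and 1 | 38.
Extended Euclid: 6859·(5367) + 26071·(-1412) = 1. Scale by 38: x₀ = 203946.
General solution x = x₀ + 26071t; reducing mod 26071 gives x = 21449 (and y = -5643).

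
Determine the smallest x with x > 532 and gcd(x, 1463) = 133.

gcd(x, 1463) = 133 forces 133 | x; write x = 133s. Then gcd(133s, 133·11) = 133·gcd(s, 11), so need gcd(s, 11) = 1.
133s > 532 gives s ≥ 5. The least s ≥ 5 coprime to 11 is 5, so x = 133·5 = 665.

665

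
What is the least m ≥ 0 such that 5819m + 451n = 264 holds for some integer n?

35

Reduce mod 451: 5819m ≡ 264 (mod 451). With g = gcd(5819, 451) = 11 dividing 264, divide through: 529m ≡ 24 (mod 41).
Since gcd(529, 41) = 1, m ≡ 24·(529)⁻¹ ≡ 35 (mod 41). Smallest non-negative: 35.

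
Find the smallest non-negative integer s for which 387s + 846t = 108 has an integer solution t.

44

gcd(387, 846) = 9 (Euclid: 846 = 2·387 + 72; 387 = 5·72 + 27; 72 = 2·27 + 18; 27 = 1·18 + 9; 18 = 2·9 + 0), and 9 | 108.
Extended Euclid: 387·(35) + 846·(-16) = 9. Scale by 12: s₀ = 420.
General solution s = s₀ + 94k; reducing mod 94 gives s = 44 (and t = -20).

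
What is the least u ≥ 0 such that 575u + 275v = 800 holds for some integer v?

10

Euclid: 575 = 2·275 + 25; 275 = 11·25 + 0 → gcd = 25; 800 = 25·32.
Back-substitution yields 575·(1) + 275·(-2) = 25, so one solution is u = 1·32 = 32, v = -2·32 = -64.
Solutions in u differ by 275/25 = 11; the one in [0, 11) is 32 mod 11 = 10.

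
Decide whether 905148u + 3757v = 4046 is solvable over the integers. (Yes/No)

By Bézout, 905148u + 3757v = 4046 has integer solutions iff gcd(905148, 3757) | 4046.
Euclid: 905148 = 240·3757 + 3468; 3757 = 1·3468 + 289; 3468 = 12·289 + 0. gcd = 289; 4046 mod 289 = 0. Yes.

Yes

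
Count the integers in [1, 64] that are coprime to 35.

44

35 = 5·7. Inclusion–exclusion on these primes:
64 − ⌊64/5⌋ − ⌊64/7⌋ + ⌊64/35⌋ = 44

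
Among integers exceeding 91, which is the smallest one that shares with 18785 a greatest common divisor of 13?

104

18785 = 13·1445. Any a with gcd(a, 18785) = 13 is a multiple of 13, say 13s, with s coprime to 1445.
Need s > 91/13, so s ≥ 8. First s ≥ 8 with gcd(s, 1445) = 1 is s = 8. Thus a = 13·8 = 104.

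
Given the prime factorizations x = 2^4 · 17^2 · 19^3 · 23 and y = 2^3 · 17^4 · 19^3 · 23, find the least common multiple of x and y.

max exponent per prime: 2^4 · 17^4 · 19^3 · 23 = 210816358352

210816358352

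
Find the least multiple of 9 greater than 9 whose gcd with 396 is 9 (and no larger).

27

gcd(k, 396) = 9 forces 9 | k; write k = 9s. Then gcd(9s, 9·44) = 9·gcd(s, 44), so need gcd(s, 44) = 1.
9s > 9 gives s ≥ 2. The least s ≥ 2 coprime to 44 is 3, so k = 9·3 = 27.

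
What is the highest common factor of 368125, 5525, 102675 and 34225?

25

368125 = 5⁴ · 19 · 31; 5525 = 5² · 13 · 17; 102675 = 3 · 5² · 37²; 34225 = 5² · 37²
gcd takes min exponent of each prime: 5² = 25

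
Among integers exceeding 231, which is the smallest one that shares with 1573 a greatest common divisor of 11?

253

1573 = 11·143. Any k with gcd(k, 1573) = 11 is a multiple of 11, say 11s, with s coprime to 143.
Need s > 231/11, so s ≥ 22. First s ≥ 22 with gcd(s, 143) = 1 is s = 23. Thus k = 11·23 = 253.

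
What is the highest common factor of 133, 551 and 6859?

19

133 = 7 · 19; 551 = 19 · 29; 6859 = 19³
gcd takes min exponent of each prime: 19 = 19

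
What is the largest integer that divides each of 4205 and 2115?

4205 = 5 · 29²
2115 = 3² · 5 · 47
Common: 5 = 5

5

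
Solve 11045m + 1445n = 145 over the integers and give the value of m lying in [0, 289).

Reduce mod 1445: 11045m ≡ 145 (mod 1445). With g = gcd(11045, 1445) = 5 dividing 145, divide through: 2209m ≡ 29 (mod 289).
Since gcd(2209, 289) = 1, m ≡ 29·(2209)⁻¹ ≡ 39 (mod 289). Smallest non-negative: 39.

39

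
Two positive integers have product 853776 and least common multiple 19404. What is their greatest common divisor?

44

gcd·lcm = product, so gcd = 853776/19404 = 44.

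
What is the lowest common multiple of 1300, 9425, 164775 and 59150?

133797300

1300 = 2² · 5² · 13; 9425 = 5² · 13 · 29; 164775 = 3 · 5² · 13³; 59150 = 2 · 5² · 7 · 13²
lcm takes max exponent of each prime: 2² · 3 · 5² · 7 · 13³ · 29 = 133797300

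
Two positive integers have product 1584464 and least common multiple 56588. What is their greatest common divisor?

gcd·lcm = product, so gcd = 1584464/56588 = 28.

28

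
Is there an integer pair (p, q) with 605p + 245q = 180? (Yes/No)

gcd(605, 245): 605 = 2·245 + 115; 245 = 2·115 + 15; 115 = 7·15 + 10; 15 = 1·10 + 5; 10 = 2·5 + 0 → 5
5 divides 180, so a solution exists.

Yes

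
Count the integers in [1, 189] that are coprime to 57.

Prime factors of 57: 3, 19. Count integers ≤ 189 divisible by none of them.
By inclusion–exclusion: 189 − ⌊189/3⌋ − ⌊189/19⌋ + ⌊189/57⌋ = 120.

120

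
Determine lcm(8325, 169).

1406925

8325 = 3² · 5² · 37; 169 = 13²
max exponents: 3² · 5² · 13² · 37 = 1406925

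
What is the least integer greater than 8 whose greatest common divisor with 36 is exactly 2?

Multiples of 2 above 8: 2·5, 2·6, … . Need the cofactor coprime to 36/2 = 18.
Checking s = 5, 6, … the first with gcd(s, 18) = 1 is s = 5, giving 10.

10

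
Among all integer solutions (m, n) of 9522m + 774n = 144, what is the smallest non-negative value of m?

37

gcd(9522, 774) = 18 (Euclid: 9522 = 12·774 + 234; 774 = 3·234 + 72; 234 = 3·72 + 18; 72 = 4·18 + 0), and 18 | 144.
Extended Euclid: 9522·(10) + 774·(-123) = 18. Scale by 8: m₀ = 80.
General solution m = m₀ + 43t; reducing mod 43 gives m = 37 (and n = -455).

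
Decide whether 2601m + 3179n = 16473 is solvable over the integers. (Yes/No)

Yes

By Bézout, 2601m + 3179n = 16473 has integer solutions iff gcd(2601, 3179) | 16473.
Euclid: 3179 = 1·2601 + 578; 2601 = 4·578 + 289; 578 = 2·289 + 0. gcd = 289; 16473 mod 289 = 0. Yes.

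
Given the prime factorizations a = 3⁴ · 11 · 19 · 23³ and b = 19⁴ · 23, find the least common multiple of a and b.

max exponent per prime: 3⁴ · 11 · 19⁴ · 23³ = 1412783505837

1412783505837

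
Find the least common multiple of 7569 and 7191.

6047631

7569 = 3² · 29²; 7191 = 3² · 17 · 47
max exponents: 3² · 17 · 29² · 47 = 6047631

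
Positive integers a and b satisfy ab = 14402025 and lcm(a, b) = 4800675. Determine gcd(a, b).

From gcd × lcm = ab: gcd = 14402025 / 4800675 = 3.

3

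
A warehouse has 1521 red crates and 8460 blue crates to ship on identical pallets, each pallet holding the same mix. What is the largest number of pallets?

Euclid: 8460 = 5·1521 + 855; 1521 = 1·855 + 666; 855 = 1·666 + 189; 666 = 3·189 + 99; 189 = 1·99 + 90; 99 = 1·90 + 9; 90 = 10·9 + 0. Last nonzero remainder: 9.

9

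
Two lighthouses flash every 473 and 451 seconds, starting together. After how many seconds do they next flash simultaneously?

19393

473 = 11 · 43; 451 = 11 · 41
max exponents: 11 · 41 · 43 = 19393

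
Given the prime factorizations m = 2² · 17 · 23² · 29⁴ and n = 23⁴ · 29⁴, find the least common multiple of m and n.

max exponent per prime: 2² · 17 · 23⁴ · 29⁴ = 13458983117828

13458983117828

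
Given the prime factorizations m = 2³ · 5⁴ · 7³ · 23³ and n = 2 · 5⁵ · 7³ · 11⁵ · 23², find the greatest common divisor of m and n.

226808750

min exponent per shared prime: 2 · 5⁴ · 7³ · 23² = 226808750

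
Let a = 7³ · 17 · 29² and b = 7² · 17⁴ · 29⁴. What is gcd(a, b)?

700553

min exponent per shared prime: 7² · 17 · 29² = 700553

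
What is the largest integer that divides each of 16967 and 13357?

361

16967 = 19² · 47
13357 = 19² · 37
Common: 19² = 361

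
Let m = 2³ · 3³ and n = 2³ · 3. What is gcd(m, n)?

min exponent per shared prime: 2³ · 3 = 24

24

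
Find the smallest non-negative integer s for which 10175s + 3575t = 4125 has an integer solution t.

12

Reduce mod 3575: 10175s ≡ 4125 (mod 3575). With g = gcd(10175, 3575) = 275 dividing 4125, divide through: 37s ≡ 15 (mod 13).
Since gcd(37, 13) = 1, s ≡ 15·(37)⁻¹ ≡ 12 (mod 13). Smallest non-negative: 12.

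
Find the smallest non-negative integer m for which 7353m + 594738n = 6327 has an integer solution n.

1295

Reduce mod 594738: 7353m ≡ 6327 (mod 594738). With g = gcd(7353, 594738) = 171 dividing 6327, divide through: 43m ≡ 37 (mod 3478).
Since gcd(43, 3478) = 1, m ≡ 37·(43)⁻¹ ≡ 1295 (mod 3478). Smallest non-negative: 1295.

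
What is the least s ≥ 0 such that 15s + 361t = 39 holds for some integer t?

147

Euclid: 361 = 24·15 + 1; 15 = 15·1 + 0 → gcd = 1; 39 = 1·39.
Back-substitution yields 15·(-24) + 361·(1) = 1, so one solution is s = -24·39 = -936, t = 1·39 = 39.
Solutions in s differ by 361/1 = 361; the one in [0, 361) is -936 mod 361 = 147.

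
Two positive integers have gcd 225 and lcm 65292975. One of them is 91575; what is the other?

m·n = gcd·lcm = 225·65292975 = 14690919375, so n = 14690919375/91575 = 160425.

160425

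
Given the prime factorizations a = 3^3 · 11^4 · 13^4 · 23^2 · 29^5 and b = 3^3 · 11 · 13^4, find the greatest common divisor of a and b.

8482617

min exponent per shared prime: 3^3 · 11 · 13^4 = 8482617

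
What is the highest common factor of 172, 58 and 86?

172 = 2² · 43; 58 = 2 · 29; 86 = 2 · 43
gcd takes min exponent of each prime: 2 = 2

2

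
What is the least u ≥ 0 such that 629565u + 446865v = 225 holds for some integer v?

Euclid: 629565 = 1·446865 + 182700; 446865 = 2·182700 + 81465; 182700 = 2·81465 + 19770; 81465 = 4·19770 + 2385; 19770 = 8·2385 + 690; 2385 = 3·690 + 315; 690 = 2·315 + 60; 315 = 5·60 + 15; 60 = 4·15 + 0 → gcd = 15; 225 = 15·15.
Back-substitution yields 629565·(-7120) + 446865·(10031) = 15, so one solution is u = -7120·15 = -106800, v = 10031·15 = 150465.
Solutions in u differ by 446865/15 = 29791; the one in [0, 29791) is -106800 mod 29791 = 12364.

12364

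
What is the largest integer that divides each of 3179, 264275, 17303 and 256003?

11

gcd(3179, 264275): 264275 = 83·3179 + 418; 3179 = 7·418 + 253; 418 = 1·253 + 165; 253 = 1·165 + 88; 165 = 1·88 + 77; 88 = 1·77 + 11; 77 = 7·11 + 0 → 11
gcd(11, 17303): 17303 = 1573·11 + 0 → 11
gcd(11, 256003): 256003 = 23273·11 + 0 → 11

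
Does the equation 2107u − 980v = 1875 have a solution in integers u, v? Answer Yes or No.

No

gcd(2107, 980): 2107 = 2·980 + 147; 980 = 6·147 + 98; 147 = 1·98 + 49; 98 = 2·49 + 0 → 49
49 does not divide 1875, so a solution does not exist.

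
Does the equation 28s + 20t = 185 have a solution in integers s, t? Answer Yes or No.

gcd(28, 20): 28 = 1·20 + 8; 20 = 2·8 + 4; 8 = 2·4 + 0 → 4
4 does not divide 185, so a solution does not exist.

No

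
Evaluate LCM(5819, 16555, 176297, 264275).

5819 = 11 · 23²; 16555 = 5 · 7 · 11 · 43; 176297 = 11² · 31 · 47; 264275 = 5² · 11 · 31²
lcm takes max exponent of each prime: 5² · 7 · 11² · 23² · 31² · 43 · 47 = 21755486135075

21755486135075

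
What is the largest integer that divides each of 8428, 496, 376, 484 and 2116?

gcd(8428, 496): 8428 = 16·496 + 492; 496 = 1·492 + 4; 492 = 123·4 + 0 → 4
gcd(4, 376): 376 = 94·4 + 0 → 4
gcd(4, 484): 484 = 121·4 + 0 → 4
gcd(4, 2116): 2116 = 529·4 + 0 → 4

4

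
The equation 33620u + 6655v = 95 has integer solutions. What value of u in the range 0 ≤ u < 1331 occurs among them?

Reduce mod 6655: 33620u ≡ 95 (mod 6655). With g = gcd(33620, 6655) = 5 dividing 95, divide through: 6724u ≡ 19 (mod 1331).
Since gcd(6724, 1331) = 1, u ≡ 19·(6724)⁻¹ ≡ 714 (mod 1331). Smallest non-negative: 714.

714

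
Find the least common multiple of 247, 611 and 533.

lcm(247, 611) = 247·611/gcd = 150917/13 = 11609
lcm(11609, 533) = 11609·533/gcd = 6187597/13 = 475969

475969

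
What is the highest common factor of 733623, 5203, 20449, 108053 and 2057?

121

gcd(733623, 5203): 733623 = 141·5203 + 0 → 5203
gcd(5203, 20449): 20449 = 3·5203 + 4840; 5203 = 1·4840 + 363; 4840 = 13·363 + 121; 363 = 3·121 + 0 → 121
gcd(121, 108053): 108053 = 893·121 + 0 → 121
gcd(121, 2057): 2057 = 17·121 + 0 → 121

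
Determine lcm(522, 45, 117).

33930

lcm(522, 45) = 522·45/gcd = 23490/9 = 2610
lcm(2610, 117) = 2610·117/gcd = 305370/9 = 33930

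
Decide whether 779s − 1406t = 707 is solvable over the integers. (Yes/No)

No

gcd(779, 1406): 1406 = 1·779 + 627; 779 = 1·627 + 152; 627 = 4·152 + 19; 152 = 8·19 + 0 → 19
19 does not divide 707, so a solution does not exist.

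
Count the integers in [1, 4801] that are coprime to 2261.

2261 = 7·17·19. Inclusion–exclusion on these primes:
4801 − ⌊4801/7⌋ − ⌊4801/17⌋ − ⌊4801/19⌋ + ⌊4801/119⌋ + ⌊4801/133⌋ + ⌊4801/323⌋ − ⌊4801/2261⌋ = 3670

3670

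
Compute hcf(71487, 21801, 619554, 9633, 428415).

507

71487 = 3² · 13² · 47; 21801 = 3 · 13² · 43; 619554 = 2 · 3 · 13³ · 47; 9633 = 3 · 13² · 19; 428415 = 3 · 5 · 13⁴
gcd takes min exponent of each prime: 3 · 13² = 507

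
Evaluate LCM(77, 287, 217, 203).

77 = 7 · 11; 287 = 7 · 41; 217 = 7 · 31; 203 = 7 · 29
lcm takes max exponent of each prime: 7 · 11 · 29 · 31 · 41 = 2838143

2838143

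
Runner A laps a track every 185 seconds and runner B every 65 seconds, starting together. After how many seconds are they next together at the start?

2405

185 = 5 · 37; 65 = 5 · 13
max exponents: 5 · 13 · 37 = 2405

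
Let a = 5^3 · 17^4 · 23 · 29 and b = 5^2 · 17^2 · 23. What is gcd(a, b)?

166175

min exponent per shared prime: 5^2 · 17^2 · 23 = 166175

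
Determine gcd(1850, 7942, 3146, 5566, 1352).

2

gcd(1850, 7942): 7942 = 4·1850 + 542; 1850 = 3·542 + 224; 542 = 2·224 + 94; 224 = 2·94 + 36; 94 = 2·36 + 22; 36 = 1·22 + 14; 22 = 1·14 + 8; 14 = 1·8 + 6; 8 = 1·6 + 2; 6 = 3·2 + 0 → 2
gcd(2, 3146): 3146 = 1573·2 + 0 → 2
gcd(2, 5566): 5566 = 2783·2 + 0 → 2
gcd(2, 1352): 1352 = 676·2 + 0 → 2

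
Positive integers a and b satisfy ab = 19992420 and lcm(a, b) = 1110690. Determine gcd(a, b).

From gcd × lcm = ab: gcd = 19992420 / 1110690 = 18.

18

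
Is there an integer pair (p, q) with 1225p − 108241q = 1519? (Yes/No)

By Bézout, 1225p − 108241q = 1519 has integer solutions iff gcd(1225, 108241) | 1519.
Euclid: 108241 = 88·1225 + 441; 1225 = 2·441 + 343; 441 = 1·343 + 98; 343 = 3·98 + 49; 98 = 2·49 + 0. gcd = 49; 1519 mod 49 = 0. Yes.

Yes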